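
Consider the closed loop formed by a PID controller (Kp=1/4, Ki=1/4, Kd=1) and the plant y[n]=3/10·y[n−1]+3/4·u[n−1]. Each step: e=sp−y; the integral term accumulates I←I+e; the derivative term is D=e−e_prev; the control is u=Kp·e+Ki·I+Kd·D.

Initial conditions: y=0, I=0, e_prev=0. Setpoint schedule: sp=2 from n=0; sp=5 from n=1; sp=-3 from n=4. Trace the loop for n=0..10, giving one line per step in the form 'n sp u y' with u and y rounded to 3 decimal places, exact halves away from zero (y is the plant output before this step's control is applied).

(exact arithmetic carried between steps; '≈' marks a value shown rounded to 6 d.p. or computed from one; I and e_prev carry over from the previous line; the table rounds u and y to 3 d.p., halves away from zero)
n=0: y=0, sp=2, e=sp−y=2; I=2, D=e−e_prev=2; u=1/4·2+1/4·2+1·2=3; next y=3/10·0+3/4·3=2.25
n=1: y=2.25, sp=5, e=sp−y=2.75; I=4.75, D=e−e_prev=0.75; u=1/4·2.75+1/4·4.75+1·0.75=2.625; next y=3/10·2.25+3/4·2.625=2.64375
n=2: y=2.64375, sp=5, e=sp−y=2.35625; I=7.10625, D=e−e_prev=-0.39375; u=1/4·2.35625+1/4·7.10625+1·(-0.39375)=1.971875; next y=3/10·2.64375+3/4·1.971875≈2.272031
n=3: y≈2.272031, sp=5, e=sp−y≈2.727969; I≈9.834219, D=e−e_prev≈0.371719; u=1/4·2.727969+1/4·9.834219+1·0.371719≈3.512266; next y=3/10·2.272031+3/4·3.512266≈3.315809
n=4: y≈3.315809, sp=-3, e=sp−y≈-6.315809; I≈3.518410, D=e−e_prev≈-9.043777; u=1/4·(-6.315809)+1/4·3.518410+1·(-9.043777)≈-9.743127; next y=3/10·3.315809+3/4·(-9.743127)≈-6.312603
n=5: y≈-6.312603, sp=-3, e=sp−y≈3.312603; I≈6.831013, D=e−e_prev≈9.628411; u=1/4·3.312603+1/4·6.831013+1·9.628411≈12.164315; next y=3/10·(-6.312603)+3/4·12.164315≈7.229456
n=6: y≈7.229456, sp=-3, e=sp−y≈-10.229456; I≈-3.398443, D=e−e_prev≈-13.542058; u=1/4·(-10.229456)+1/4·(-3.398443)+1·(-13.542058)≈-16.949033; next y=3/10·7.229456+3/4·(-16.949033)≈-10.542938
n=7: y≈-10.542938, sp=-3, e=sp−y≈7.542938; I≈4.144495, D=e−e_prev≈17.772393; u=1/4·7.542938+1/4·4.144495+1·17.772393≈20.694252; next y=3/10·(-10.542938)+3/4·20.694252≈12.357807
n=8: y≈12.357807, sp=-3, e=sp−y≈-15.357807; I≈-11.213312, D=e−e_prev≈-22.900745; u=1/4·(-15.357807)+1/4·(-11.213312)+1·(-22.900745)≈-29.543525; next y=3/10·12.357807+3/4·(-29.543525)≈-18.450302
n=9: y≈-18.450302, sp=-3, e=sp−y≈15.450302; I≈4.236989, D=e−e_prev≈30.808109; u=1/4·15.450302+1/4·4.236989+1·30.808109≈35.729932; next y=3/10·(-18.450302)+3/4·35.729932≈21.262358
n=10: y≈21.262358, sp=-3, e=sp−y≈-24.262358; I≈-20.025369, D=e−e_prev≈-39.712660; u=1/4·(-24.262358)+1/4·(-20.025369)+1·(-39.712660)≈-50.784592; next y=3/10·21.262358+3/4·(-50.784592)≈-31.709736

0 2 3.000 0.000
1 5 2.625 2.250
2 5 1.972 2.644
3 5 3.512 2.272
4 -3 -9.743 3.316
5 -3 12.164 -6.313
6 -3 -16.949 7.229
7 -3 20.694 -10.543
8 -3 -29.544 12.358
9 -3 35.730 -18.450
10 -3 -50.785 21.262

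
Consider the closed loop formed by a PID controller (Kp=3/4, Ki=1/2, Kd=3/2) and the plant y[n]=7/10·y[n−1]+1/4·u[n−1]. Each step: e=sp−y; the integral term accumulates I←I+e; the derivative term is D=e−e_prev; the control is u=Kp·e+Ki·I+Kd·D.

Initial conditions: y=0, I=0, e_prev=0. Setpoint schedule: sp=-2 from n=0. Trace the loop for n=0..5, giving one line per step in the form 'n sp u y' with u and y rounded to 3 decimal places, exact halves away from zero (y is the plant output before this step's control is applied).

0 -2 -5.500 0.000
1 -2 0.281 -1.375
2 -2 -3.421 -0.892
3 -2 -1.635 -1.480
4 -2 -2.873 -1.445
5 -2 -2.315 -1.730

(exact arithmetic carried between steps; '≈' marks a value shown rounded to 6 d.p. or computed from one; I and e_prev carry over from the previous line; the table rounds u and y to 3 d.p., halves away from zero)
n=0: y=0, sp=-2, e=sp−y=-2; I=-2, D=e−e_prev=-2; u=3/4·(-2)+1/2·(-2)+3/2·(-2)=-5.5; next y=7/10·0+1/4·(-5.5)=-1.375
n=1: y=-1.375, sp=-2, e=sp−y=-0.625; I=-2.625, D=e−e_prev=1.375; u=3/4·(-0.625)+1/2·(-2.625)+3/2·1.375=0.28125; next y=7/10·(-1.375)+1/4·0.28125≈-0.892188
n=2: y≈-0.892188, sp=-2, e=sp−y≈-1.107813; I≈-3.732813, D=e−e_prev≈-0.482813; u=3/4·(-1.107813)+1/2·(-3.732813)+3/2·(-0.482813)≈-3.421484; next y=7/10·(-0.892188)+1/4·(-3.421484)≈-1.479902
n=3: y≈-1.479902, sp=-2, e=sp−y≈-0.520098; I≈-4.252910, D=e−e_prev≈0.587715; u=3/4·(-0.520098)+1/2·(-4.252910)+3/2·0.587715≈-1.634956; next y=7/10·(-1.479902)+1/4·(-1.634956)≈-1.444671
n=4: y≈-1.444671, sp=-2, e=sp−y≈-0.555329; I≈-4.808240, D=e−e_prev≈-0.035232; u=3/4·(-0.555329)+1/2·(-4.808240)+3/2·(-0.035232)≈-2.873464; next y=7/10·(-1.444671)+1/4·(-2.873464)≈-1.729636
n=5: y≈-1.729636, sp=-2, e=sp−y≈-0.270364; I≈-5.078604, D=e−e_prev≈0.284965; u=3/4·(-0.270364)+1/2·(-5.078604)+3/2·0.284965≈-2.314628; next y=7/10·(-1.729636)+1/4·(-2.314628)≈-1.789402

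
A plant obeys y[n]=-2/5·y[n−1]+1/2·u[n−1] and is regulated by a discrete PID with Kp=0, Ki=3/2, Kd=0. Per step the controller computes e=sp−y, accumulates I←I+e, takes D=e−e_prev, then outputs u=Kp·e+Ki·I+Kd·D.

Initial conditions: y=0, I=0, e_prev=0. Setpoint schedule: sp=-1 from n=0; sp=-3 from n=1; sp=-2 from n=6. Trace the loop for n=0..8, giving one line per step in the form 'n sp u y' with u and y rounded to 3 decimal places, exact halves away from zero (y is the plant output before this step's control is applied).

0 -1 -1.500 0.000
1 -3 -4.875 -0.750
2 -3 -6.169 -2.138
3 -3 -7.325 -2.229
4 -3 -7.669 -2.771
5 -3 -8.080 -2.726
6 -2 -6.656 -2.949
7 -2 -6.433 -2.148
8 -2 -5.897 -2.358

(exact arithmetic carried between steps; '≈' marks a value shown rounded to 6 d.p. or computed from one; I and e_prev carry over from the previous line; the table rounds u and y to 3 d.p., halves away from zero)
n=0: y=0, sp=-1, e=sp−y=-1; I=-1, D=e−e_prev=-1; u=0·(-1)+3/2·(-1)+0·(-1)=-1.5; next y=-2/5·0+1/2·(-1.5)=-0.75
n=1: y=-0.75, sp=-3, e=sp−y=-2.25; I=-3.25, D=e−e_prev=-1.25; u=0·(-2.25)+3/2·(-3.25)+0·(-1.25)=-4.875; next y=-2/5·(-0.75)+1/2·(-4.875)=-2.1375
n=2: y=-2.1375, sp=-3, e=sp−y=-0.8625; I=-4.1125, D=e−e_prev=1.3875; u=0·(-0.8625)+3/2·(-4.1125)+0·1.3875=-6.16875; next y=-2/5·(-2.1375)+1/2·(-6.16875)=-2.229375
n=3: y=-2.229375, sp=-3, e=sp−y=-0.770625; I=-4.883125, D=e−e_prev=0.091875; u=0·(-0.770625)+3/2·(-4.883125)+0·0.091875≈-7.324688; next y=-2/5·(-2.229375)+1/2·(-7.324688)≈-2.770594
n=4: y≈-2.770594, sp=-3, e=sp−y≈-0.229406; I≈-5.112531, D=e−e_prev≈0.541219; u=0·(-0.229406)+3/2·(-5.112531)+0·0.541219≈-7.668797; next y=-2/5·(-2.770594)+1/2·(-7.668797)≈-2.726161
n=5: y≈-2.726161, sp=-3, e=sp−y≈-0.273839; I≈-5.386370, D=e−e_prev≈-0.044433; u=0·(-0.273839)+3/2·(-5.386370)+0·(-0.044433)≈-8.079555; next y=-2/5·(-2.726161)+1/2·(-8.079555)≈-2.949313
n=6: y≈-2.949313, sp=-2, e=sp−y≈0.949313; I≈-4.437057, D=e−e_prev≈1.223152; u=0·0.949313+3/2·(-4.437057)+0·1.223152≈-6.655585; next y=-2/5·(-2.949313)+1/2·(-6.655585)≈-2.148067
n=7: y≈-2.148067, sp=-2, e=sp−y≈0.148067; I≈-4.288990, D=e−e_prev≈-0.801246; u=0·0.148067+3/2·(-4.288990)+0·(-0.801246)≈-6.433484; next y=-2/5·(-2.148067)+1/2·(-6.433484)≈-2.357515
n=8: y≈-2.357515, sp=-2, e=sp−y≈0.357515; I≈-3.931474, D=e−e_prev≈0.209448; u=0·0.357515+3/2·(-3.931474)+0·0.209448≈-5.897212; next y=-2/5·(-2.357515)+1/2·(-5.897212)≈-2.005600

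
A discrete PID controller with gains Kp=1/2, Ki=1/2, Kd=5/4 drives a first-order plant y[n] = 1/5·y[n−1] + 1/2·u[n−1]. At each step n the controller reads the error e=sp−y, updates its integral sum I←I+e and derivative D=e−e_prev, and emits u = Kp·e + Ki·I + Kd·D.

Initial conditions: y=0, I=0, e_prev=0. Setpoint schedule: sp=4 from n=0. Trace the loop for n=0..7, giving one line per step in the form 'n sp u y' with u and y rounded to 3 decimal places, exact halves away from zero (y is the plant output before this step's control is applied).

0 4 9.000 0.000
1 4 -4.125 4.500
2 4 13.991 -1.163
3 4 -8.338 6.763
4 4 21.741 -2.817
5 4 -16.353 10.307
6 4 33.848 -6.115
7 4 -30.709 15.701

(exact arithmetic carried between steps; '≈' marks a value shown rounded to 6 d.p. or computed from one; I and e_prev carry over from the previous line; the table rounds u and y to 3 d.p., halves away from zero)
n=0: y=0, sp=4, e=sp−y=4; I=4, D=e−e_prev=4; u=1/2·4+1/2·4+5/4·4=9; next y=1/5·0+1/2·9=4.5
n=1: y=4.5, sp=4, e=sp−y=-0.5; I=3.5, D=e−e_prev=-4.5; u=1/2·(-0.5)+1/2·3.5+5/4·(-4.5)=-4.125; next y=1/5·4.5+1/2·(-4.125)=-1.1625
n=2: y=-1.1625, sp=4, e=sp−y=5.1625; I=8.6625, D=e−e_prev=5.6625; u=1/2·5.1625+1/2·8.6625+5/4·5.6625=13.990625; next y=1/5·(-1.1625)+1/2·13.990625≈6.762813
n=3: y≈6.762813, sp=4, e=sp−y≈-2.762813; I≈5.899688, D=e−e_prev≈-7.925313; u=1/2·(-2.762813)+1/2·5.899688+5/4·(-7.925313)≈-8.338203; next y=1/5·6.762813+1/2·(-8.338203)≈-2.816539
n=4: y≈-2.816539, sp=4, e=sp−y≈6.816539; I≈12.716227, D=e−e_prev≈9.579352; u=1/2·6.816539+1/2·12.716227+5/4·9.579352≈21.740572; next y=1/5·(-2.816539)+1/2·21.740572≈10.306978
n=5: y≈10.306978, sp=4, e=sp−y≈-6.306978; I≈6.409248, D=e−e_prev≈-13.123517; u=1/2·(-6.306978)+1/2·6.409248+5/4·(-13.123517)≈-16.353262; next y=1/5·10.306978+1/2·(-16.353262)≈-6.115235
n=6: y≈-6.115235, sp=4, e=sp−y≈10.115235; I≈16.524483, D=e−e_prev≈16.422214; u=1/2·10.115235+1/2·16.524483+5/4·16.422214≈33.847626; next y=1/5·(-6.115235)+1/2·33.847626≈15.700766
n=7: y≈15.700766, sp=4, e=sp−y≈-11.700766; I≈4.823717, D=e−e_prev≈-21.816001; u=1/2·(-11.700766)+1/2·4.823717+5/4·(-21.816001)≈-30.708526; next y=1/5·15.700766+1/2·(-30.708526)≈-12.214110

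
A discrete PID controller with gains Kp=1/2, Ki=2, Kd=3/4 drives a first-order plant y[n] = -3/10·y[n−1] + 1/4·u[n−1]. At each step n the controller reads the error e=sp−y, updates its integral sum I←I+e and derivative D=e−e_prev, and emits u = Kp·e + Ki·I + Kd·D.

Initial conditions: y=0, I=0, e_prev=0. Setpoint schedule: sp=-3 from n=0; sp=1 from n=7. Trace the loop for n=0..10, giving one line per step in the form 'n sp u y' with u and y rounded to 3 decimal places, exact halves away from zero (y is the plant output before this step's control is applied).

(exact arithmetic carried between steps; '≈' marks a value shown rounded to 6 d.p. or computed from one; I and e_prev carry over from the previous line; the table rounds u and y to 3 d.p., halves away from zero)
n=0: y=0, sp=-3, e=sp−y=-3; I=-3, D=e−e_prev=-3; u=1/2·(-3)+2·(-3)+3/4·(-3)=-9.75; next y=-3/10·0+1/4·(-9.75)=-2.4375
n=1: y=-2.4375, sp=-3, e=sp−y=-0.5625; I=-3.5625, D=e−e_prev=2.4375; u=1/2·(-0.5625)+2·(-3.5625)+3/4·2.4375=-5.578125; next y=-3/10·(-2.4375)+1/4·(-5.578125)≈-0.663281
n=2: y≈-0.663281, sp=-3, e=sp−y≈-2.336719; I≈-5.899219, D=e−e_prev≈-1.774219; u=1/2·(-2.336719)+2·(-5.899219)+3/4·(-1.774219)≈-14.297461; next y=-3/10·(-0.663281)+1/4·(-14.297461)≈-3.375381
n=3: y≈-3.375381, sp=-3, e=sp−y≈0.375381; I≈-5.523838, D=e−e_prev≈2.712100; u=1/2·0.375381+2·(-5.523838)+3/4·2.712100≈-8.825911; next y=-3/10·(-3.375381)+1/4·(-8.825911)≈-1.193863
n=4: y≈-1.193863, sp=-3, e=sp−y≈-1.806137; I≈-7.329974, D=e−e_prev≈-2.181517; u=1/2·(-1.806137)+2·(-7.329974)+3/4·(-2.181517)≈-17.199155; next y=-3/10·(-1.193863)+1/4·(-17.199155)≈-3.941630
n=5: y≈-3.941630, sp=-3, e=sp−y≈0.941630; I≈-6.388345, D=e−e_prev≈2.747766; u=1/2·0.941630+2·(-6.388345)+3/4·2.747766≈-10.245050; next y=-3/10·(-3.941630)+1/4·(-10.245050)≈-1.378773
n=6: y≈-1.378773, sp=-3, e=sp−y≈-1.621227; I≈-8.009571, D=e−e_prev≈-2.562856; u=1/2·(-1.621227)+2·(-8.009571)+3/4·(-2.562856)≈-18.751898; next y=-3/10·(-1.378773)+1/4·(-18.751898)≈-4.274342
n=7: y≈-4.274342, sp=1, e=sp−y≈5.274342; I≈-2.735229, D=e−e_prev≈6.895569; u=1/2·5.274342+2·(-2.735229)+3/4·6.895569≈2.338390; next y=-3/10·(-4.274342)+1/4·2.338390≈1.866900
n=8: y≈1.866900, sp=1, e=sp−y≈-0.866900; I≈-3.602129, D=e−e_prev≈-6.141243; u=1/2·(-0.866900)+2·(-3.602129)+3/4·(-6.141243)≈-12.243640; next y=-3/10·1.866900+1/4·(-12.243640)≈-3.620980
n=9: y≈-3.620980, sp=1, e=sp−y≈4.620980; I≈1.018851, D=e−e_prev≈5.487881; u=1/2·4.620980+2·1.018851+3/4·5.487881≈8.464103; next y=-3/10·(-3.620980)+1/4·8.464103≈3.202320
n=10: y≈3.202320, sp=1, e=sp−y≈-2.202320; I≈-1.183469, D=e−e_prev≈-6.823300; u=1/2·(-2.202320)+2·(-1.183469)+3/4·(-6.823300)≈-8.585572; next y=-3/10·3.202320+1/4·(-8.585572)≈-3.107089

0 -3 -9.750 0.000
1 -3 -5.578 -2.438
2 -3 -14.297 -0.663
3 -3 -8.826 -3.375
4 -3 -17.199 -1.194
5 -3 -10.245 -3.942
6 -3 -18.752 -1.379
7 1 2.338 -4.274
8 1 -12.244 1.867
9 1 8.464 -3.621
10 1 -8.586 3.202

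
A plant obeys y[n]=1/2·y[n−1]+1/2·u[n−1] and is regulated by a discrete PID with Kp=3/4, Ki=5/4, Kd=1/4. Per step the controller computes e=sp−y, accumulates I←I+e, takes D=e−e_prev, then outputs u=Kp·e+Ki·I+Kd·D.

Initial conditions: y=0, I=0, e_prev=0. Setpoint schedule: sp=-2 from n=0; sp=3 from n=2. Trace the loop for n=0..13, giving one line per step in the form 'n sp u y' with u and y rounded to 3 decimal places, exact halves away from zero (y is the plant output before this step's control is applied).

(exact arithmetic carried between steps; '≈' marks a value shown rounded to 6 d.p. or computed from one; I and e_prev carry over from the previous line; the table rounds u and y to 3 d.p., halves away from zero)
n=0: y=0, sp=-2, e=sp−y=-2; I=-2, D=e−e_prev=-2; u=3/4·(-2)+5/4·(-2)+1/4·(-2)=-4.5; next y=1/2·0+1/2·(-4.5)=-2.25
n=1: y=-2.25, sp=-2, e=sp−y=0.25; I=-1.75, D=e−e_prev=2.25; u=3/4·0.25+5/4·(-1.75)+1/4·2.25=-1.4375; next y=1/2·(-2.25)+1/2·(-1.4375)=-1.84375
n=2: y=-1.84375, sp=3, e=sp−y=4.84375; I=3.09375, D=e−e_prev=4.59375; u=3/4·4.84375+5/4·3.09375+1/4·4.59375≈8.648438; next y=1/2·(-1.84375)+1/2·8.648438≈3.402344
n=3: y≈3.402344, sp=3, e=sp−y≈-0.402344; I≈2.691406, D=e−e_prev≈-5.246094; u=3/4·(-0.402344)+5/4·2.691406+1/4·(-5.246094)≈1.750977; next y=1/2·3.402344+1/2·1.750977≈2.576660
n=4: y≈2.576660, sp=3, e=sp−y≈0.423340; I≈3.114746, D=e−e_prev≈0.825684; u=3/4·0.423340+5/4·3.114746+1/4·0.825684≈4.417358; next y=1/2·2.576660+1/2·4.417358≈3.497009
n=5: y≈3.497009, sp=3, e=sp−y≈-0.497009; I≈2.617737, D=e−e_prev≈-0.920349; u=3/4·(-0.497009)+5/4·2.617737+1/4·(-0.920349)≈2.669327; next y=1/2·3.497009+1/2·2.669327≈3.083168
n=6: y≈3.083168, sp=3, e=sp−y≈-0.083168; I≈2.534569, D=e−e_prev≈0.413841; u=3/4·(-0.083168)+5/4·2.534569+1/4·0.413841≈3.209295; next y=1/2·3.083168+1/2·3.209295≈3.146232
n=7: y≈3.146232, sp=3, e=sp−y≈-0.146232; I≈2.388337, D=e−e_prev≈-0.063064; u=3/4·(-0.146232)+5/4·2.388337+1/4·(-0.063064)≈2.859982; next y=1/2·3.146232+1/2·2.859982≈3.003107
n=8: y≈3.003107, sp=3, e=sp−y≈-0.003107; I≈2.385230, D=e−e_prev≈0.143125; u=3/4·(-0.003107)+5/4·2.385230+1/4·0.143125≈3.014989; next y=1/2·3.003107+1/2·3.014989≈3.009048
n=9: y≈3.009048, sp=3, e=sp−y≈-0.009048; I≈2.376182, D=e−e_prev≈-0.005941; u=3/4·(-0.009048)+5/4·2.376182+1/4·(-0.005941)≈2.961957; next y=1/2·3.009048+1/2·2.961957≈2.985502
n=10: y≈2.985502, sp=3, e=sp−y≈0.014498; I≈2.390680, D=e−e_prev≈0.023546; u=3/4·0.014498+5/4·2.390680+1/4·0.023546≈3.005110; next y=1/2·2.985502+1/2·3.005110≈2.995306
n=11: y≈2.995306, sp=3, e=sp−y≈0.004694; I≈2.395374, D=e−e_prev≈-0.009804; u=3/4·0.004694+5/4·2.395374+1/4·(-0.009804)≈2.995287; next y=1/2·2.995306+1/2·2.995287≈2.995297
n=12: y≈2.995297, sp=3, e=sp−y≈0.004703; I≈2.400077, D=e−e_prev≈0.000009; u=3/4·0.004703+5/4·2.400077+1/4·0.000009≈3.003627; next y=1/2·2.995297+1/2·3.003627≈2.999462
n=13: y≈2.999462, sp=3, e=sp−y≈0.000538; I≈2.400616, D=e−e_prev≈-0.004165; u=3/4·0.000538+5/4·2.400616+1/4·(-0.004165)≈3.000132; next y=1/2·2.999462+1/2·3.000132≈2.999797

0 -2 -4.500 0.000
1 -2 -1.438 -2.250
2 3 8.648 -1.844
3 3 1.751 3.402
4 3 4.417 2.577
5 3 2.669 3.497
6 3 3.209 3.083
7 3 2.860 3.146
8 3 3.015 3.003
9 3 2.962 3.009
10 3 3.005 2.986
11 3 2.995 2.995
12 3 3.004 2.995
13 3 3.000 2.999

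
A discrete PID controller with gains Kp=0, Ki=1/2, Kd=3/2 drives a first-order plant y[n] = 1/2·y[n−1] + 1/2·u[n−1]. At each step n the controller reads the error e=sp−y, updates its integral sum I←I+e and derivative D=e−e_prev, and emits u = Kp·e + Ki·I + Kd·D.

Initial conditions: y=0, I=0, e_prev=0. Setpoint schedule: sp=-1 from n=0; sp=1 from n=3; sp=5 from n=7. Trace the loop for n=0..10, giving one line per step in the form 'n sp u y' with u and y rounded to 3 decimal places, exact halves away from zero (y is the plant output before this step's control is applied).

0 -1 -2.000 0.000
1 -1 1.000 -1.000
2 -1 -2.500 0.000
3 1 5.000 -1.250
4 1 -5.000 1.875
5 1 6.125 -1.563
6 1 -5.438 2.281
7 5 15.406 -1.578
8 5 -10.078 6.914
9 5 18.695 -1.582
10 5 -11.035 8.557

(exact arithmetic carried between steps; '≈' marks a value shown rounded to 6 d.p. or computed from one; I and e_prev carry over from the previous line; the table rounds u and y to 3 d.p., halves away from zero)
n=0: y=0, sp=-1, e=sp−y=-1; I=-1, D=e−e_prev=-1; u=0·(-1)+1/2·(-1)+3/2·(-1)=-2; next y=1/2·0+1/2·(-2)=-1
n=1: y=-1, sp=-1, e=sp−y=0; I=-1, D=e−e_prev=1; u=0·0+1/2·(-1)+3/2·1=1; next y=1/2·(-1)+1/2·1=0
n=2: y=0, sp=-1, e=sp−y=-1; I=-2, D=e−e_prev=-1; u=0·(-1)+1/2·(-2)+3/2·(-1)=-2.5; next y=1/2·0+1/2·(-2.5)=-1.25
n=3: y=-1.25, sp=1, e=sp−y=2.25; I=0.25, D=e−e_prev=3.25; u=0·2.25+1/2·0.25+3/2·3.25=5; next y=1/2·(-1.25)+1/2·5=1.875
n=4: y=1.875, sp=1, e=sp−y=-0.875; I=-0.625, D=e−e_prev=-3.125; u=0·(-0.875)+1/2·(-0.625)+3/2·(-3.125)=-5; next y=1/2·1.875+1/2·(-5)=-1.5625
n=5: y=-1.5625, sp=1, e=sp−y=2.5625; I=1.9375, D=e−e_prev=3.4375; u=0·2.5625+1/2·1.9375+3/2·3.4375=6.125; next y=1/2·(-1.5625)+1/2·6.125=2.28125
n=6: y=2.28125, sp=1, e=sp−y=-1.28125; I=0.65625, D=e−e_prev=-3.84375; u=0·(-1.28125)+1/2·0.65625+3/2·(-3.84375)=-5.4375; next y=1/2·2.28125+1/2·(-5.4375)=-1.578125
n=7: y=-1.578125, sp=5, e=sp−y=6.578125; I=7.234375, D=e−e_prev=7.859375; u=0·6.578125+1/2·7.234375+3/2·7.859375=15.40625; next y=1/2·(-1.578125)+1/2·15.40625≈6.914063
n=8: y≈6.914063, sp=5, e=sp−y≈-1.914063; I≈5.320313, D=e−e_prev≈-8.492188; u=0·(-1.914063)+1/2·5.320313+3/2·(-8.492188)≈-10.078125; next y=1/2·6.914063+1/2·(-10.078125)≈-1.582031
n=9: y≈-1.582031, sp=5, e=sp−y≈6.582031; I≈11.902344, D=e−e_prev≈8.496094; u=0·6.582031+1/2·11.902344+3/2·8.496094≈18.695313; next y=1/2·(-1.582031)+1/2·18.695313≈8.556641
n=10: y≈8.556641, sp=5, e=sp−y≈-3.556641; I≈8.345703, D=e−e_prev≈-10.138672; u=0·(-3.556641)+1/2·8.345703+3/2·(-10.138672)≈-11.035156; next y=1/2·8.556641+1/2·(-11.035156)≈-1.239258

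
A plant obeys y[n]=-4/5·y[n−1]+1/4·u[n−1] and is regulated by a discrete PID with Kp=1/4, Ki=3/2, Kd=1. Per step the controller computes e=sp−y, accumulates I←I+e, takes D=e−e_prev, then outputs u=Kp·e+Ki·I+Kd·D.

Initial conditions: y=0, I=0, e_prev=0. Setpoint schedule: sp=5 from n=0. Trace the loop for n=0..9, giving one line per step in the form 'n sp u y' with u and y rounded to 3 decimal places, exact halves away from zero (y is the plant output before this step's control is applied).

(exact arithmetic carried between steps; '≈' marks a value shown rounded to 6 d.p. or computed from one; I and e_prev carry over from the previous line; the table rounds u and y to 3 d.p., halves away from zero)
n=0: y=0, sp=5, e=sp−y=5; I=5, D=e−e_prev=5; u=1/4·5+3/2·5+1·5=13.75; next y=-4/5·0+1/4·13.75=3.4375
n=1: y=3.4375, sp=5, e=sp−y=1.5625; I=6.5625, D=e−e_prev=-3.4375; u=1/4·1.5625+3/2·6.5625+1·(-3.4375)=6.796875; next y=-4/5·3.4375+1/4·6.796875≈-1.050781
n=2: y≈-1.050781, sp=5, e=sp−y≈6.050781; I≈12.613281, D=e−e_prev≈4.488281; u=1/4·6.050781+3/2·12.613281+1·4.488281≈24.920898; next y=-4/5·(-1.050781)+1/4·24.920898≈7.070850
n=3: y≈7.070850, sp=5, e=sp−y≈-2.070850; I≈10.542432, D=e−e_prev≈-8.121631; u=1/4·(-2.070850)+3/2·10.542432+1·(-8.121631)≈7.174304; next y=-4/5·7.070850+1/4·7.174304≈-3.863104
n=4: y≈-3.863104, sp=5, e=sp−y≈8.863104; I≈19.405535, D=e−e_prev≈10.933953; u=1/4·8.863104+3/2·19.405535+1·10.933953≈42.258032; next y=-4/5·(-3.863104)+1/4·42.258032≈13.654991
n=5: y≈13.654991, sp=5, e=sp−y≈-8.654991; I≈10.750544, D=e−e_prev≈-17.518095; u=1/4·(-8.654991)+3/2·10.750544+1·(-17.518095)≈-3.556026; next y=-4/5·13.654991+1/4·(-3.556026)≈-11.812999
n=6: y≈-11.812999, sp=5, e=sp−y≈16.812999; I≈27.563544, D=e−e_prev≈25.467990; u=1/4·16.812999+3/2·27.563544+1·25.467990≈71.016555; next y=-4/5·(-11.812999)+1/4·71.016555≈27.204538
n=7: y≈27.204538, sp=5, e=sp−y≈-22.204538; I≈5.359005, D=e−e_prev≈-39.017537; u=1/4·(-22.204538)+3/2·5.359005+1·(-39.017537)≈-36.530164; next y=-4/5·27.204538+1/4·(-36.530164)≈-30.896171
n=8: y≈-30.896171, sp=5, e=sp−y≈35.896171; I≈41.255177, D=e−e_prev≈58.100710; u=1/4·35.896171+3/2·41.255177+1·58.100710≈128.957518; next y=-4/5·(-30.896171)+1/4·128.957518≈56.956317
n=9: y≈56.956317, sp=5, e=sp−y≈-51.956317; I≈-10.701140, D=e−e_prev≈-87.852488; u=1/4·(-51.956317)+3/2·(-10.701140)+1·(-87.852488)≈-116.893277; next y=-4/5·56.956317+1/4·(-116.893277)≈-74.788373

0 5 13.750 0.000
1 5 6.797 3.438
2 5 24.921 -1.051
3 5 7.174 7.071
4 5 42.258 -3.863
5 5 -3.556 13.655
6 5 71.017 -11.813
7 5 -36.530 27.205
8 5 128.958 -30.896
9 5 -116.893 56.956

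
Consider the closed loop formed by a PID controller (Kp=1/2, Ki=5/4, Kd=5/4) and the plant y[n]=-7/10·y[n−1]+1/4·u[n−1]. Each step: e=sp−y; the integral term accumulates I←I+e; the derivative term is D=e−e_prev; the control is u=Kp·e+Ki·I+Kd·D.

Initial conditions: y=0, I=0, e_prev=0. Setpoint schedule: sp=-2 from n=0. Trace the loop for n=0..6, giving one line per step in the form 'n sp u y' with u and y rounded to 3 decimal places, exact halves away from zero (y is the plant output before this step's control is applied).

(exact arithmetic carried between steps; '≈' marks a value shown rounded to 6 d.p. or computed from one; I and e_prev carry over from the previous line; the table rounds u and y to 3 d.p., halves away from zero)
n=0: y=0, sp=-2, e=sp−y=-2; I=-2, D=e−e_prev=-2; u=1/2·(-2)+5/4·(-2)+5/4·(-2)=-6; next y=-7/10·0+1/4·(-6)=-1.5
n=1: y=-1.5, sp=-2, e=sp−y=-0.5; I=-2.5, D=e−e_prev=1.5; u=1/2·(-0.5)+5/4·(-2.5)+5/4·1.5=-1.5; next y=-7/10·(-1.5)+1/4·(-1.5)=0.675
n=2: y=0.675, sp=-2, e=sp−y=-2.675; I=-5.175, D=e−e_prev=-2.175; u=1/2·(-2.675)+5/4·(-5.175)+5/4·(-2.175)=-10.525; next y=-7/10·0.675+1/4·(-10.525)=-3.10375
n=3: y=-3.10375, sp=-2, e=sp−y=1.10375; I=-4.07125, D=e−e_prev=3.77875; u=1/2·1.10375+5/4·(-4.07125)+5/4·3.77875=0.18625; next y=-7/10·(-3.10375)+1/4·0.18625≈2.219188
n=4: y≈2.219188, sp=-2, e=sp−y≈-4.219188; I≈-8.290438, D=e−e_prev≈-5.322938; u=1/2·(-4.219188)+5/4·(-8.290438)+5/4·(-5.322938)≈-19.126313; next y=-7/10·2.219188+1/4·(-19.126313)≈-6.335009
n=5: y≈-6.335009, sp=-2, e=sp−y≈4.335009; I≈-3.955428, D=e−e_prev≈8.554197; u=1/2·4.335009+5/4·(-3.955428)+5/4·8.554197≈7.915966; next y=-7/10·(-6.335009)+1/4·7.915966≈6.413498
n=6: y≈6.413498, sp=-2, e=sp−y≈-8.413498; I≈-12.368926, D=e−e_prev≈-12.748507; u=1/2·(-8.413498)+5/4·(-12.368926)+5/4·(-12.748507)≈-35.603541; next y=-7/10·6.413498+1/4·(-35.603541)≈-13.390334

0 -2 -6.000 0.000
1 -2 -1.500 -1.500
2 -2 -10.525 0.675
3 -2 0.186 -3.104
4 -2 -19.126 2.219
5 -2 7.916 -6.335
6 -2 -35.604 6.413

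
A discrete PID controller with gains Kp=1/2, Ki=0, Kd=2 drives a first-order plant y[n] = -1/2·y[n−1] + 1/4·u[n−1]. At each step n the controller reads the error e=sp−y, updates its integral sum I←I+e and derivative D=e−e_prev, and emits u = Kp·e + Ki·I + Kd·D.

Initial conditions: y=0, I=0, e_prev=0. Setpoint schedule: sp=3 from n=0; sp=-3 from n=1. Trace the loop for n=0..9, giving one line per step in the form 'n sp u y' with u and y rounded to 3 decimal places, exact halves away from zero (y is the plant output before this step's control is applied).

(exact arithmetic carried between steps; '≈' marks a value shown rounded to 6 d.p. or computed from one; I and e_prev carry over from the previous line; the table rounds u and y to 3 d.p., halves away from zero)
n=0: y=0, sp=3, e=sp−y=3; I=3, D=e−e_prev=3; u=1/2·3+0·3+2·3=7.5; next y=-1/2·0+1/4·7.5=1.875
n=1: y=1.875, sp=-3, e=sp−y=-4.875; I=-1.875, D=e−e_prev=-7.875; u=1/2·(-4.875)+0·(-1.875)+2·(-7.875)=-18.1875; next y=-1/2·1.875+1/4·(-18.1875)=-5.484375
n=2: y=-5.484375, sp=-3, e=sp−y=2.484375; I=0.609375, D=e−e_prev=7.359375; u=1/2·2.484375+0·0.609375+2·7.359375≈15.960938; next y=-1/2·(-5.484375)+1/4·15.960938≈6.732422
n=3: y≈6.732422, sp=-3, e=sp−y≈-9.732422; I≈-9.123047, D=e−e_prev≈-12.216797; u=1/2·(-9.732422)+0·(-9.123047)+2·(-12.216797)≈-29.299805; next y=-1/2·6.732422+1/4·(-29.299805)≈-10.691162
n=4: y≈-10.691162, sp=-3, e=sp−y≈7.691162; I≈-1.431885, D=e−e_prev≈17.423584; u=1/2·7.691162+0·(-1.431885)+2·17.423584≈38.692749; next y=-1/2·(-10.691162)+1/4·38.692749≈15.018768
n=5: y≈15.018768, sp=-3, e=sp−y≈-18.018768; I≈-19.450653, D=e−e_prev≈-25.709930; u=1/2·(-18.018768)+0·(-19.450653)+2·(-25.709930)≈-60.429245; next y=-1/2·15.018768+1/4·(-60.429245)≈-22.616695
n=6: y≈-22.616695, sp=-3, e=sp−y≈19.616695; I≈0.166042, D=e−e_prev≈37.635464; u=1/2·19.616695+0·0.166042+2·37.635464≈85.079275; next y=-1/2·(-22.616695)+1/4·85.079275≈32.578166
n=7: y≈32.578166, sp=-3, e=sp−y≈-35.578166; I≈-35.412124, D=e−e_prev≈-55.194862; u=1/2·(-35.578166)+0·(-35.412124)+2·(-55.194862)≈-128.178807; next y=-1/2·32.578166+1/4·(-128.178807)≈-48.333785
n=8: y≈-48.333785, sp=-3, e=sp−y≈45.333785; I≈9.921661, D=e−e_prev≈80.911951; u=1/2·45.333785+0·9.921661+2·80.911951≈184.490795; next y=-1/2·(-48.333785)+1/4·184.490795≈70.289591
n=9: y≈70.289591, sp=-3, e=sp−y≈-73.289591; I≈-63.367931, D=e−e_prev≈-118.623376; u=1/2·(-73.289591)+0·(-63.367931)+2·(-118.623376)≈-273.891548; next y=-1/2·70.289591+1/4·(-273.891548)≈-103.617683

0 3 7.500 0.000
1 -3 -18.188 1.875
2 -3 15.961 -5.484
3 -3 -29.300 6.732
4 -3 38.693 -10.691
5 -3 -60.429 15.019
6 -3 85.079 -22.617
7 -3 -128.179 32.578
8 -3 184.491 -48.334
9 -3 -273.892 70.290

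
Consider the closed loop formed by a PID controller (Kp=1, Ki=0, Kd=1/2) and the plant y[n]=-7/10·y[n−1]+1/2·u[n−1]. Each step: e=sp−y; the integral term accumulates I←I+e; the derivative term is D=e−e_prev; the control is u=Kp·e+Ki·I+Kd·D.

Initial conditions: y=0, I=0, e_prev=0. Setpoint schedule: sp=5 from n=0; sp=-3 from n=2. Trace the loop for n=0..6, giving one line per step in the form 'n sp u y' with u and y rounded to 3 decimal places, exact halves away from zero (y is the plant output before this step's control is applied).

0 5 7.500 0.000
1 5 -0.625 3.750
2 -3 -0.719 -2.938
3 -3 -7.014 1.697
4 -3 4.891 -4.695
5 -3 -13.945 5.732
6 -3 16.343 -10.985

(exact arithmetic carried between steps; '≈' marks a value shown rounded to 6 d.p. or computed from one; I and e_prev carry over from the previous line; the table rounds u and y to 3 d.p., halves away from zero)
n=0: y=0, sp=5, e=sp−y=5; I=5, D=e−e_prev=5; u=1·5+0·5+1/2·5=7.5; next y=-7/10·0+1/2·7.5=3.75
n=1: y=3.75, sp=5, e=sp−y=1.25; I=6.25, D=e−e_prev=-3.75; u=1·1.25+0·6.25+1/2·(-3.75)=-0.625; next y=-7/10·3.75+1/2·(-0.625)=-2.9375
n=2: y=-2.9375, sp=-3, e=sp−y=-0.0625; I=6.1875, D=e−e_prev=-1.3125; u=1·(-0.0625)+0·6.1875+1/2·(-1.3125)=-0.71875; next y=-7/10·(-2.9375)+1/2·(-0.71875)=1.696875
n=3: y=1.696875, sp=-3, e=sp−y=-4.696875; I=1.490625, D=e−e_prev=-4.634375; u=1·(-4.696875)+0·1.490625+1/2·(-4.634375)≈-7.014063; next y=-7/10·1.696875+1/2·(-7.014063)≈-4.694844
n=4: y≈-4.694844, sp=-3, e=sp−y≈1.694844; I≈3.185469, D=e−e_prev≈6.391719; u=1·1.694844+0·3.185469+1/2·6.391719≈4.890703; next y=-7/10·(-4.694844)+1/2·4.890703≈5.731742
n=5: y≈5.731742, sp=-3, e=sp−y≈-8.731742; I≈-5.546273, D=e−e_prev≈-10.426586; u=1·(-8.731742)+0·(-5.546273)+1/2·(-10.426586)≈-13.945035; next y=-7/10·5.731742+1/2·(-13.945035)≈-10.984737
n=6: y≈-10.984737, sp=-3, e=sp−y≈7.984737; I≈2.438464, D=e−e_prev≈16.716479; u=1·7.984737+0·2.438464+1/2·16.716479≈16.342977; next y=-7/10·(-10.984737)+1/2·16.342977≈15.860804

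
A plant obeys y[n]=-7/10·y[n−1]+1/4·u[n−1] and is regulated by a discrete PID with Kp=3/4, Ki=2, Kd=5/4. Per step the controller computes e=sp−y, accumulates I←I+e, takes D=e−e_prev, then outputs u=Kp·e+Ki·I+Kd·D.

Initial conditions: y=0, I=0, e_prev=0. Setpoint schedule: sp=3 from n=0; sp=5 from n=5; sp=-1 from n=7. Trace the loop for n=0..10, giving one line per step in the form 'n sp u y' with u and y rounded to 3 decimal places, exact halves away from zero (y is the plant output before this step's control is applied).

(exact arithmetic carried between steps; '≈' marks a value shown rounded to 6 d.p. or computed from one; I and e_prev carry over from the previous line; the table rounds u and y to 3 d.p., halves away from zero)
n=0: y=0, sp=3, e=sp−y=3; I=3, D=e−e_prev=3; u=3/4·3+2·3+5/4·3=12; next y=-7/10·0+1/4·12=3
n=1: y=3, sp=3, e=sp−y=0; I=3, D=e−e_prev=-3; u=3/4·0+2·3+5/4·(-3)=2.25; next y=-7/10·3+1/4·2.25=-1.5375
n=2: y=-1.5375, sp=3, e=sp−y=4.5375; I=7.5375, D=e−e_prev=4.5375; u=3/4·4.5375+2·7.5375+5/4·4.5375=24.15; next y=-7/10·(-1.5375)+1/4·24.15=7.11375
n=3: y=7.11375, sp=3, e=sp−y=-4.11375; I=3.42375, D=e−e_prev=-8.65125; u=3/4·(-4.11375)+2·3.42375+5/4·(-8.65125)=-7.051875; next y=-7/10·7.11375+1/4·(-7.051875)≈-6.742594
n=4: y≈-6.742594, sp=3, e=sp−y≈9.742594; I≈13.166344, D=e−e_prev≈13.856344; u=3/4·9.742594+2·13.166344+5/4·13.856344≈50.960063; next y=-7/10·(-6.742594)+1/4·50.960063≈17.459831
n=5: y≈17.459831, sp=5, e=sp−y≈-12.459831; I≈0.706513, D=e−e_prev≈-22.202425; u=3/4·(-12.459831)+2·0.706513+5/4·(-22.202425)≈-35.684880; next y=-7/10·17.459831+1/4·(-35.684880)≈-21.143102
n=6: y≈-21.143102, sp=5, e=sp−y≈26.143102; I≈26.849614, D=e−e_prev≈38.602933; u=3/4·26.143102+2·26.849614+5/4·38.602933≈121.560221; next y=-7/10·(-21.143102)+1/4·121.560221≈45.190227
n=7: y≈45.190227, sp=-1, e=sp−y≈-46.190227; I≈-19.340612, D=e−e_prev≈-72.333328; u=3/4·(-46.190227)+2·(-19.340612)+5/4·(-72.333328)≈-163.740555; next y=-7/10·45.190227+1/4·(-163.740555)≈-72.568297
n=8: y≈-72.568297, sp=-1, e=sp−y≈71.568297; I≈52.227685, D=e−e_prev≈117.758524; u=3/4·71.568297+2·52.227685+5/4·117.758524≈305.329748; next y=-7/10·(-72.568297)+1/4·305.329748≈127.130245
n=9: y≈127.130245, sp=-1, e=sp−y≈-128.130245; I≈-75.902560, D=e−e_prev≈-199.698542; u=3/4·(-128.130245)+2·(-75.902560)+5/4·(-199.698542)≈-497.525982; next y=-7/10·127.130245+1/4·(-497.525982)≈-213.372667
n=10: y≈-213.372667, sp=-1, e=sp−y≈212.372667; I≈136.470107, D=e−e_prev≈340.502912; u=3/4·212.372667+2·136.470107+5/4·340.502912≈857.848355; next y=-7/10·(-213.372667)+1/4·857.848355≈363.822956

0 3 12.000 0.000
1 3 2.250 3.000
2 3 24.150 -1.538
3 3 -7.052 7.114
4 3 50.960 -6.743
5 5 -35.685 17.460
6 5 121.560 -21.143
7 -1 -163.741 45.190
8 -1 305.330 -72.568
9 -1 -497.526 127.130
10 -1 857.848 -213.373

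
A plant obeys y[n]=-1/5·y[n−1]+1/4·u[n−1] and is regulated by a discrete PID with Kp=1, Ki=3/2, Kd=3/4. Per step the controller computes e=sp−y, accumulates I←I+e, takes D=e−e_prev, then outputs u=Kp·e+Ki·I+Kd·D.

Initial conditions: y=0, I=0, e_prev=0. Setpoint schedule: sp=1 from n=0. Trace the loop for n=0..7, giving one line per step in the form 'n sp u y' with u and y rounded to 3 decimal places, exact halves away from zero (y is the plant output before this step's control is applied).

(exact arithmetic carried between steps; '≈' marks a value shown rounded to 6 d.p. or computed from one; I and e_prev carry over from the previous line; the table rounds u and y to 3 d.p., halves away from zero)
n=0: y=0, sp=1, e=sp−y=1; I=1, D=e−e_prev=1; u=1·1+3/2·1+3/4·1=3.25; next y=-1/5·0+1/4·3.25=0.8125
n=1: y=0.8125, sp=1, e=sp−y=0.1875; I=1.1875, D=e−e_prev=-0.8125; u=1·0.1875+3/2·1.1875+3/4·(-0.8125)=1.359375; next y=-1/5·0.8125+1/4·1.359375≈0.177344
n=2: y≈0.177344, sp=1, e=sp−y≈0.822656; I≈2.010156, D=e−e_prev≈0.635156; u=1·0.822656+3/2·2.010156+3/4·0.635156≈4.314258; next y=-1/5·0.177344+1/4·4.314258≈1.043096
n=3: y≈1.043096, sp=1, e=sp−y≈-0.043096; I≈1.967061, D=e−e_prev≈-0.865752; u=1·(-0.043096)+3/2·1.967061+3/4·(-0.865752)≈2.258181; next y=-1/5·1.043096+1/4·2.258181≈0.355926
n=4: y≈0.355926, sp=1, e=sp−y≈0.644074; I≈2.611134, D=e−e_prev≈0.687170; u=1·0.644074+3/2·2.611134+3/4·0.687170≈5.076153; next y=-1/5·0.355926+1/4·5.076153≈1.197853
n=5: y≈1.197853, sp=1, e=sp−y≈-0.197853; I≈2.413281, D=e−e_prev≈-0.841927; u=1·(-0.197853)+3/2·2.413281+3/4·(-0.841927)≈2.790624; next y=-1/5·1.197853+1/4·2.790624≈0.458085
n=6: y≈0.458085, sp=1, e=sp−y≈0.541915; I≈2.955196, D=e−e_prev≈0.739767; u=1·0.541915+3/2·2.955196+3/4·0.739767≈5.529534; next y=-1/5·0.458085+1/4·5.529534≈1.290766
n=7: y≈1.290766, sp=1, e=sp−y≈-0.290766; I≈2.664430, D=e−e_prev≈-0.832681; u=1·(-0.290766)+3/2·2.664430+3/4·(-0.832681)≈3.081367; next y=-1/5·1.290766+1/4·3.081367≈0.512189

0 1 3.250 0.000
1 1 1.359 0.813
2 1 4.314 0.177
3 1 2.258 1.043
4 1 5.076 0.356
5 1 2.791 1.198
6 1 5.530 0.458
7 1 3.081 1.291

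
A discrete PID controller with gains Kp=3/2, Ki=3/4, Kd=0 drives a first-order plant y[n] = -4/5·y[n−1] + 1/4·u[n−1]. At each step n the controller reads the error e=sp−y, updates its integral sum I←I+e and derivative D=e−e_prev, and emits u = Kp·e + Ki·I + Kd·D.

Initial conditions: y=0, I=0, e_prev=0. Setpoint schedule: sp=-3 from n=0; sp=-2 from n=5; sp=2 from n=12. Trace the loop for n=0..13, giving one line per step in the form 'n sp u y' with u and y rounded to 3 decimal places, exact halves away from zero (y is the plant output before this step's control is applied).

(exact arithmetic carried between steps; '≈' marks a value shown rounded to 6 d.p. or computed from one; I and e_prev carry over from the previous line; the table rounds u and y to 3 d.p., halves away from zero)
n=0: y=0, sp=-3, e=sp−y=-3; I=-3, D=e−e_prev=-3; u=3/2·(-3)+3/4·(-3)+0·(-3)=-6.75; next y=-4/5·0+1/4·(-6.75)=-1.6875
n=1: y=-1.6875, sp=-3, e=sp−y=-1.3125; I=-4.3125, D=e−e_prev=1.6875; u=3/2·(-1.3125)+3/4·(-4.3125)+0·1.6875=-5.203125; next y=-4/5·(-1.6875)+1/4·(-5.203125)≈0.049219
n=2: y≈0.049219, sp=-3, e=sp−y≈-3.049219; I≈-7.361719, D=e−e_prev≈-1.736719; u=3/2·(-3.049219)+3/4·(-7.361719)+0·(-1.736719)≈-10.095117; next y=-4/5·0.049219+1/4·(-10.095117)≈-2.563154
n=3: y≈-2.563154, sp=-3, e=sp−y≈-0.436846; I≈-7.798564, D=e−e_prev≈2.612373; u=3/2·(-0.436846)+3/4·(-7.798564)+0·2.612373≈-6.504192; next y=-4/5·(-2.563154)+1/4·(-6.504192)≈0.424475
n=4: y≈0.424475, sp=-3, e=sp−y≈-3.424475; I≈-11.223040, D=e−e_prev≈-2.987630; u=3/2·(-3.424475)+3/4·(-11.223040)+0·(-2.987630)≈-13.553993; next y=-4/5·0.424475+1/4·(-13.553993)≈-3.728079
n=5: y≈-3.728079, sp=-2, e=sp−y≈1.728079; I≈-9.494961, D=e−e_prev≈5.152554; u=3/2·1.728079+3/4·(-9.494961)+0·5.152554≈-4.529103; next y=-4/5·(-3.728079)+1/4·(-4.529103)≈1.850187
n=6: y≈1.850187, sp=-2, e=sp−y≈-3.850187; I≈-13.345148, D=e−e_prev≈-5.578266; u=3/2·(-3.850187)+3/4·(-13.345148)+0·(-5.578266)≈-15.784142; next y=-4/5·1.850187+1/4·(-15.784142)≈-5.426185
n=7: y≈-5.426185, sp=-2, e=sp−y≈3.426185; I≈-9.918963, D=e−e_prev≈7.276372; u=3/2·3.426185+3/4·(-9.918963)+0·7.276372≈-2.299944; next y=-4/5·(-5.426185)+1/4·(-2.299944)≈3.765962
n=8: y≈3.765962, sp=-2, e=sp−y≈-5.765962; I≈-15.684925, D=e−e_prev≈-9.192147; u=3/2·(-5.765962)+3/4·(-15.684925)+0·(-9.192147)≈-20.412637; next y=-4/5·3.765962+1/4·(-20.412637)≈-8.115929
n=9: y≈-8.115929, sp=-2, e=sp−y≈6.115929; I≈-9.568996, D=e−e_prev≈11.881891; u=3/2·6.115929+3/4·(-9.568996)+0·11.881891≈1.997146; next y=-4/5·(-8.115929)+1/4·1.997146≈6.992030
n=10: y≈6.992030, sp=-2, e=sp−y≈-8.992030; I≈-18.561026, D=e−e_prev≈-15.107959; u=3/2·(-8.992030)+3/4·(-18.561026)+0·(-15.107959)≈-27.408814; next y=-4/5·6.992030+1/4·(-27.408814)≈-12.445827
n=11: y≈-12.445827, sp=-2, e=sp−y≈10.445827; I≈-8.115199, D=e−e_prev≈19.437857; u=3/2·10.445827+3/4·(-8.115199)+0·19.437857≈9.582342; next y=-4/5·(-12.445827)+1/4·9.582342≈12.352247
n=12: y≈12.352247, sp=2, e=sp−y≈-10.352247; I≈-18.467446, D=e−e_prev≈-20.798075; u=3/2·(-10.352247)+3/4·(-18.467446)+0·(-20.798075)≈-29.378955; next y=-4/5·12.352247+1/4·(-29.378955)≈-17.226537
n=13: y≈-17.226537, sp=2, e=sp−y≈19.226537; I≈0.759091, D=e−e_prev≈29.578784; u=3/2·19.226537+3/4·0.759091+0·29.578784≈29.409123; next y=-4/5·(-17.226537)+1/4·29.409123≈21.133510

0 -3 -6.750 0.000
1 -3 -5.203 -1.688
2 -3 -10.095 0.049
3 -3 -6.504 -2.563
4 -3 -13.554 0.424
5 -2 -4.529 -3.728
6 -2 -15.784 1.850
7 -2 -2.300 -5.426
8 -2 -20.413 3.766
9 -2 1.997 -8.116
10 -2 -27.409 6.992
11 -2 9.582 -12.446
12 2 -29.379 12.352
13 2 29.409 -17.227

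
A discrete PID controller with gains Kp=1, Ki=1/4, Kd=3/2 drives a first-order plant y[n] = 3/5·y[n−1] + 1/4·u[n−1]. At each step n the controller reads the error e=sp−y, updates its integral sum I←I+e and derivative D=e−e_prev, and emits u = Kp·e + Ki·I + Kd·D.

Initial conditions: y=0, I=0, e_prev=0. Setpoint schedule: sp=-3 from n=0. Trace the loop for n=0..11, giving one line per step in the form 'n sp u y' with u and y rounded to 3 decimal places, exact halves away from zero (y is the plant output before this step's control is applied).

(exact arithmetic carried between steps; '≈' marks a value shown rounded to 6 d.p. or computed from one; I and e_prev carry over from the previous line; the table rounds u and y to 3 d.p., halves away from zero)
n=0: y=0, sp=-3, e=sp−y=-3; I=-3, D=e−e_prev=-3; u=1·(-3)+1/4·(-3)+3/2·(-3)=-8.25; next y=3/5·0+1/4·(-8.25)=-2.0625
n=1: y=-2.0625, sp=-3, e=sp−y=-0.9375; I=-3.9375, D=e−e_prev=2.0625; u=1·(-0.9375)+1/4·(-3.9375)+3/2·2.0625=1.171875; next y=3/5·(-2.0625)+1/4·1.171875≈-0.944531
n=2: y≈-0.944531, sp=-3, e=sp−y≈-2.055469; I≈-5.992969, D=e−e_prev≈-1.117969; u=1·(-2.055469)+1/4·(-5.992969)+3/2·(-1.117969)≈-5.230664; next y=3/5·(-0.944531)+1/4·(-5.230664)≈-1.874385
n=3: y≈-1.874385, sp=-3, e=sp−y≈-1.125615; I≈-7.118584, D=e−e_prev≈0.929854; u=1·(-1.125615)+1/4·(-7.118584)+3/2·0.929854≈-1.510481; next y=3/5·(-1.874385)+1/4·(-1.510481)≈-1.502251
n=4: y≈-1.502251, sp=-3, e=sp−y≈-1.497749; I≈-8.616333, D=e−e_prev≈-0.372134; u=1·(-1.497749)+1/4·(-8.616333)+3/2·(-0.372134)≈-4.210033; next y=3/5·(-1.502251)+1/4·(-4.210033)≈-1.953859
n=5: y≈-1.953859, sp=-3, e=sp−y≈-1.046141; I≈-9.662474, D=e−e_prev≈0.451608; u=1·(-1.046141)+1/4·(-9.662474)+3/2·0.451608≈-2.784348; next y=3/5·(-1.953859)+1/4·(-2.784348)≈-1.868402
n=6: y≈-1.868402, sp=-3, e=sp−y≈-1.131598; I≈-10.794072, D=e−e_prev≈-0.085456; u=1·(-1.131598)+1/4·(-10.794072)+3/2·(-0.085456)≈-3.958300; next y=3/5·(-1.868402)+1/4·(-3.958300)≈-2.110616
n=7: y≈-2.110616, sp=-3, e=sp−y≈-0.889384; I≈-11.683455, D=e−e_prev≈0.242214; u=1·(-0.889384)+1/4·(-11.683455)+3/2·0.242214≈-3.446926; next y=3/5·(-2.110616)+1/4·(-3.446926)≈-2.128101
n=8: y≈-2.128101, sp=-3, e=sp−y≈-0.871899; I≈-12.555354, D=e−e_prev≈0.017485; u=1·(-0.871899)+1/4·(-12.555354)+3/2·0.017485≈-3.984510; next y=3/5·(-2.128101)+1/4·(-3.984510)≈-2.272988
n=9: y≈-2.272988, sp=-3, e=sp−y≈-0.727012; I≈-13.282366, D=e−e_prev≈0.144887; u=1·(-0.727012)+1/4·(-13.282366)+3/2·0.144887≈-3.830273; next y=3/5·(-2.272988)+1/4·(-3.830273)≈-2.321361
n=10: y≈-2.321361, sp=-3, e=sp−y≈-0.678639; I≈-13.961004, D=e−e_prev≈0.048373; u=1·(-0.678639)+1/4·(-13.961004)+3/2·0.048373≈-4.096331; next y=3/5·(-2.321361)+1/4·(-4.096331)≈-2.416899
n=11: y≈-2.416899, sp=-3, e=sp−y≈-0.583101; I≈-14.544105, D=e−e_prev≈0.095538; u=1·(-0.583101)+1/4·(-14.544105)+3/2·0.095538≈-4.075820; next y=3/5·(-2.416899)+1/4·(-4.075820)≈-2.469095

0 -3 -8.250 0.000
1 -3 1.172 -2.063
2 -3 -5.231 -0.945
3 -3 -1.510 -1.874
4 -3 -4.210 -1.502
5 -3 -2.784 -1.954
6 -3 -3.958 -1.868
7 -3 -3.447 -2.111
8 -3 -3.985 -2.128
9 -3 -3.830 -2.273
10 -3 -4.096 -2.321
11 -3 -4.076 -2.417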